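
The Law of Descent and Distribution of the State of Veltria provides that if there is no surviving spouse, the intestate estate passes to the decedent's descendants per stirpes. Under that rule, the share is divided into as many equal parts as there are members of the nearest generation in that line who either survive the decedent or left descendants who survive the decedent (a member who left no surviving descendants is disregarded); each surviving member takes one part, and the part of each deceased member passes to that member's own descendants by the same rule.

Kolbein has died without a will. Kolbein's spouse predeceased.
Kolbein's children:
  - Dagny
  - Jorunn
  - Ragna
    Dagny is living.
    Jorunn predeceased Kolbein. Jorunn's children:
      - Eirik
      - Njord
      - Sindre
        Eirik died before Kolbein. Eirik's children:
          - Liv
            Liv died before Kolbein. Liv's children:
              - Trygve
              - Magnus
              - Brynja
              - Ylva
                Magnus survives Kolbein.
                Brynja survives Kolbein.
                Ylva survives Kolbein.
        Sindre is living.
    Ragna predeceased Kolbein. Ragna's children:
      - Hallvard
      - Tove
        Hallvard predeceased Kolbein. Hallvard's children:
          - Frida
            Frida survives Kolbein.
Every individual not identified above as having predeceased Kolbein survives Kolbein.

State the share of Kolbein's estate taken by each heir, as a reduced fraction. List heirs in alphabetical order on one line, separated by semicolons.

There is no surviving spouse, so the entire estate passes to Kolbein's descendants per stirpes.
The estate is divided into 3 equal shares of 1/3 among Dagny, Jorunn, Ragna.
Dagny is living and takes 1/3.
Jorunn predeceased; the 1/3 allotted to Jorunn's branch passes to Jorunn's issue by representation.
The 1/3 is divided into 3 equal shares of 1/9 among Eirik, Njord, Sindre.
Eirik predeceased; the 1/9 allotted to Eirik's branch passes to Eirik's issue by representation.
Liv's line is the sole branch at this level, so the full 1/9 passes to Liv's issue by representation.
The 1/9 is divided into 4 equal shares of 1/36 among Trygve, Magnus, Brynja, Ylva.
Trygve is living and takes 1/36.
Magnus is living and takes 1/36.
Brynja is living and takes 1/36.
Ylva is living and takes 1/36.
Njord is living and takes 1/9.
Sindre is living and takes 1/9.
Ragna predeceased; the 1/3 allotted to Ragna's branch passes to Ragna's issue by representation.
The 1/3 is divided into 2 equal shares of 1/6 among Hallvard, Tove.
Hallvard predeceased; the 1/6 allotted to Hallvard's branch passes to Hallvard's issue by representation.
Frida is the sole taker at this level and receives the full 1/6.
Tove is living and takes 1/6.

Brynja 1/36; Dagny 1/3; Frida 1/6; Magnus 1/36; Njord 1/9; Sindre 1/9; Tove 1/6; Trygve 1/36; Ylva 1/36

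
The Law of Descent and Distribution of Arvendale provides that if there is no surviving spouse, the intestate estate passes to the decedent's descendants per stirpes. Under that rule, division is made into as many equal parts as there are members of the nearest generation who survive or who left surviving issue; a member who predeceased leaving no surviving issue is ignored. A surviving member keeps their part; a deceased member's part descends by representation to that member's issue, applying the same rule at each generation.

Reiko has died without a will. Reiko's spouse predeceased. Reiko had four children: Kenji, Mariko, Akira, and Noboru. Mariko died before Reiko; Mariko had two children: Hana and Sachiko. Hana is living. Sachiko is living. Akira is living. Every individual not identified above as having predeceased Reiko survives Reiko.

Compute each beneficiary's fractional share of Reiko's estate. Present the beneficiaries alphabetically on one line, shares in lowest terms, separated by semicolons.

Akira 1/4; Hana 1/8; Kenji 1/4; Noboru 1/4; Sachiko 1/8

There is no surviving spouse, so the entire estate passes to Reiko's descendants per stirpes.
The estate is divided into 4 equal shares of 1/4 among Kenji, Mariko, Akira, Noboru.
Kenji is living and takes 1/4.
Mariko predeceased; the 1/4 allotted to Mariko's branch passes to Mariko's issue by representation.
The 1/4 is divided into 2 equal shares of 1/8 among Hana, Sachiko.
Hana is living and takes 1/8.
Sachiko is living and takes 1/8.
Akira is living and takes 1/4.
Noboru is living and takes 1/4.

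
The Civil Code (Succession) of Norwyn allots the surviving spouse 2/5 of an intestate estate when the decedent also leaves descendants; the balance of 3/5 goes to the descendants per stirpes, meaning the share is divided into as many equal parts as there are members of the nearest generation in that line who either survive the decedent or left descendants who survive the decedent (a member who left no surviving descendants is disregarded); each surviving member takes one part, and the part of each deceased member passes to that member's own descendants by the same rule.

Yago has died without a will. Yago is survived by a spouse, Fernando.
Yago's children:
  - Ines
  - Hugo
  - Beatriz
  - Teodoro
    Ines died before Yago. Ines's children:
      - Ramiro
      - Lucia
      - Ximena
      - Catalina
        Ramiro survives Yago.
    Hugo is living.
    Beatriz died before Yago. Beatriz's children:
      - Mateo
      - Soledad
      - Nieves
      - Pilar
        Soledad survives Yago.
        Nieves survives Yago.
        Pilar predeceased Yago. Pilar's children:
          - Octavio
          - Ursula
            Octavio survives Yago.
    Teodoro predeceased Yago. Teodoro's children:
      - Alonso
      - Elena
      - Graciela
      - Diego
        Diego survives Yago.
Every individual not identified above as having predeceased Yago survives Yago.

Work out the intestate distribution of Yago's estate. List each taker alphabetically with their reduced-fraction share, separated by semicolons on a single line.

Alonso 3/80; Catalina 3/80; Diego 3/80; Elena 3/80; Fernando 2/5; Graciela 3/80; Hugo 3/20; Lucia 3/80; Mateo 3/80; Nieves 3/80; Octavio 3/160; Ramiro 3/80; Soledad 3/80; Ursula 3/160; Ximena 3/80

Fernando, as surviving spouse, takes 2/5.
The remaining 3/5 passes to Yago's descendants per stirpes.
The 3/5 is divided into 4 equal shares of 3/20 among Ines, Hugo, Beatriz, Teodoro.
Ines predeceased; the 3/20 allotted to Ines's branch passes to Ines's issue by representation.
The 3/20 is divided into 4 equal shares of 3/80 among Ramiro, Lucia, Ximena, Catalina.
Ramiro is living and takes 3/80.
Lucia is living and takes 3/80.
Ximena is living and takes 3/80.
Catalina is living and takes 3/80.
Hugo is living and takes 3/20.
Beatriz predeceased; the 3/20 allotted to Beatriz's branch passes to Beatriz's issue by representation.
The 3/20 is divided into 4 equal shares of 3/80 among Mateo, Soledad, Nieves, Pilar.
Mateo is living and takes 3/80.
Soledad is living and takes 3/80.
Nieves is living and takes 3/80.
Pilar predeceased; the 3/80 allotted to Pilar's branch passes to Pilar's issue by representation.
The 3/80 is divided into 2 equal shares of 3/160 among Octavio, Ursula.
Octavio is living and takes 3/160.
Ursula is living and takes 3/160.
Teodoro predeceased; the 3/20 allotted to Teodoro's branch passes to Teodoro's issue by representation.
The 3/20 is divided into 4 equal shares of 3/80 among Alonso, Elena, Graciela, Diego.
Alonso is living and takes 3/80.
Elena is living and takes 3/80.
Graciela is living and takes 3/80.
Diego is living and takes 3/80.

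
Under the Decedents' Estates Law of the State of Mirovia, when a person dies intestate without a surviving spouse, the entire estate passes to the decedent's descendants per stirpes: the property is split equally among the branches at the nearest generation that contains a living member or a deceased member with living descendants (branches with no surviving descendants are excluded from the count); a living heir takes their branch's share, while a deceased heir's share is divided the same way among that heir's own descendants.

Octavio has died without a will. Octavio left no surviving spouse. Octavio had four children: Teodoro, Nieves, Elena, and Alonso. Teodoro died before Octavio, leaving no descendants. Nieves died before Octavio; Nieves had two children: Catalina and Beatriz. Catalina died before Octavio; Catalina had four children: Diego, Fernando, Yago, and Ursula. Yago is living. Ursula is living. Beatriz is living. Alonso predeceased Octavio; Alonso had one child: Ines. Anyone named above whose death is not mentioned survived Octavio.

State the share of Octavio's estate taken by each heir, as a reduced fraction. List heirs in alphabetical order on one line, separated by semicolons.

Beatriz 1/6; Diego 1/24; Elena 1/3; Fernando 1/24; Ines 1/3; Ursula 1/24; Yago 1/24

There is no surviving spouse, so the entire estate passes to Octavio's descendants per stirpes.
Teodoro left no surviving issue, so that branch lapses and is disregarded.
The estate is divided into 3 equal shares of 1/3 among Nieves, Elena, Alonso.
Nieves predeceased; the 1/3 allotted to Nieves's branch passes to Nieves's issue by representation.
The 1/3 is divided into 2 equal shares of 1/6 among Catalina, Beatriz.
Catalina predeceased; the 1/6 allotted to Catalina's branch passes to Catalina's issue by representation.
The 1/6 is divided into 4 equal shares of 1/24 among Diego, Fernando, Yago, Ursula.
Diego is living and takes 1/24.
Fernando is living and takes 1/24.
Yago is living and takes 1/24.
Ursula is living and takes 1/24.
Beatriz is living and takes 1/6.
Elena is living and takes 1/3.
Alonso predeceased; the 1/3 allotted to Alonso's branch passes to Alonso's issue by representation.
Ines is the sole taker at this level and receives the full 1/3.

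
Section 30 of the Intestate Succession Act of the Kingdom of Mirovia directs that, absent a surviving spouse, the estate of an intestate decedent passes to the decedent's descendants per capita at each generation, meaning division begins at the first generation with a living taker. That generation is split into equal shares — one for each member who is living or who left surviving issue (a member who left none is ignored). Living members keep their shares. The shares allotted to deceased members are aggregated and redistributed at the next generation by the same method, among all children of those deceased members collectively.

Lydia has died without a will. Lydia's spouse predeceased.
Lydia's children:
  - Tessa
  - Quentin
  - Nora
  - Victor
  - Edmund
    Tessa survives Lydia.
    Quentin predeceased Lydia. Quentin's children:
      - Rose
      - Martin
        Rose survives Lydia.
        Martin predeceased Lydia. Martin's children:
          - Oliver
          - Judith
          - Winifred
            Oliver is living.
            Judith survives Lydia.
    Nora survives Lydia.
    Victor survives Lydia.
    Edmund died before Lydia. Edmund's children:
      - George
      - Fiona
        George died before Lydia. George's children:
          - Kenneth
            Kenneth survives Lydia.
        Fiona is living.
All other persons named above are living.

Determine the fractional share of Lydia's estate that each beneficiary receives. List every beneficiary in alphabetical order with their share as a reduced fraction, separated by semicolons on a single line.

There is no surviving spouse, so the entire estate passes to Lydia's descendants per capita at each generation.
At generation 1 (Tessa, Quentin, Nora, Victor, Edmund) there are 5 shares of (1)/5 = 1/5 each.
Living: Tessa, Nora, and Victor — each takes 1/5.
Deceased: Quentin and Edmund. Their combined 2/5 is pooled and carried to generation 2.
At generation 2 (Rose, Martin, George, Fiona) there are 4 shares of (2/5)/4 = 1/10 each.
Living: Rose and Fiona — each takes 1/10.
Deceased: Martin and George. Their combined 1/5 is pooled and carried to generation 3.
At generation 3 (Oliver, Judith, Winifred, Kenneth) there are 4 shares of (1/5)/4 = 1/20 each.
Living: Oliver, Judith, Winifred, and Kenneth — each takes 1/20.

Fiona 1/10; Judith 1/20; Kenneth 1/20; Nora 1/5; Oliver 1/20; Rose 1/10; Tessa 1/5; Victor 1/5; Winifred 1/20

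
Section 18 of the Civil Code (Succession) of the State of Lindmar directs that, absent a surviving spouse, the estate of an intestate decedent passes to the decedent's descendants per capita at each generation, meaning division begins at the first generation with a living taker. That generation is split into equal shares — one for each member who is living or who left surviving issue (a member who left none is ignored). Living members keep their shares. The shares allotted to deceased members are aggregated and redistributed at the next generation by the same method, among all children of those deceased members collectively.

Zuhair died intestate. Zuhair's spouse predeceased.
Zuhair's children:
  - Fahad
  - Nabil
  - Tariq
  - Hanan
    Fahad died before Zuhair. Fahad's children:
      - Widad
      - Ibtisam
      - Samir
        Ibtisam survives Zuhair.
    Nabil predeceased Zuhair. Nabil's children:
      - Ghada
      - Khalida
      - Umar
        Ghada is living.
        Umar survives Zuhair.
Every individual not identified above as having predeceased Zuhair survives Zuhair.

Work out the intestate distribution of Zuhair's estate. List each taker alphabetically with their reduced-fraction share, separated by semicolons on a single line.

There is no surviving spouse, so the entire estate passes to Zuhair's descendants per capita at each generation.
At generation 1 (Fahad, Nabil, Tariq, Hanan) there are 4 shares of (1)/4 = 1/4 each.
Living: Tariq and Hanan — each takes 1/4.
Deceased: Fahad and Nabil. Their combined 1/2 is pooled and carried to generation 2.
At generation 2 (Widad, Ibtisam, Samir, Ghada, Khalida, Umar) there are 6 shares of (1/2)/6 = 1/12 each.
Living: Widad, Ibtisam, Samir, Ghada, Khalida, and Umar — each takes 1/12.

Ghada 1/12; Hanan 1/4; Ibtisam 1/12; Khalida 1/12; Samir 1/12; Tariq 1/4; Umar 1/12; Widad 1/12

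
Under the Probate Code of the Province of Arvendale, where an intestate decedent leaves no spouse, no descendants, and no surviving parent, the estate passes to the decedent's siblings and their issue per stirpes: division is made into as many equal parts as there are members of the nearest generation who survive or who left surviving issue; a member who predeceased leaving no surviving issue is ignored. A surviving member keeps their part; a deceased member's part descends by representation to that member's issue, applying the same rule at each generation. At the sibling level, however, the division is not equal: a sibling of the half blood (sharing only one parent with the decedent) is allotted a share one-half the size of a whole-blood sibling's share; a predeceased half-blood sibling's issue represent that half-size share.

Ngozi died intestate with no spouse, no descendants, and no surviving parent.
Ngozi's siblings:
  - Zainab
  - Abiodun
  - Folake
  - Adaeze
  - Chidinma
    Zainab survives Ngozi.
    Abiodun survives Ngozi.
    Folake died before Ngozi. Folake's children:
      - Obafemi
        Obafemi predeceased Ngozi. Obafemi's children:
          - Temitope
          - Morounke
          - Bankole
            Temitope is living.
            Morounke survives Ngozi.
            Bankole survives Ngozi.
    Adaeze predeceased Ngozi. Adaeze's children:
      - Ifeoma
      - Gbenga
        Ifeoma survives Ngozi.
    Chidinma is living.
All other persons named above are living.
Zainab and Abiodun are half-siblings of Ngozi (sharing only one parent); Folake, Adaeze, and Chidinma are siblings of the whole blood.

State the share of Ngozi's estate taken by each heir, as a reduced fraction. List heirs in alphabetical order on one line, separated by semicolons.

No spouse, descendants, or parent survives, so the estate passes to Ngozi's siblings per stirpes.
Half-blood siblings count for one-half the weight of whole-blood siblings at the initial division.
Dividing 1 in proportion to weights (total weight 4): Zainab (weight 1/2) → 1/8; Abiodun (weight 1/2) → 1/8; Folake (weight 1) → 1/4; Adaeze (weight 1) → 1/4; Chidinma (weight 1) → 1/4.
Zainab is living and takes 1/8.
Abiodun is living and takes 1/8.
Folake predeceased; the 1/4 allotted to Folake's branch passes to Folake's issue by representation.
Obafemi's line is the sole branch at this level, so the full 1/4 passes to Obafemi's issue by representation.
The 1/4 is divided into 3 equal shares of 1/12 among Temitope, Morounke, Bankole.
Temitope is living and takes 1/12.
Morounke is living and takes 1/12.
Bankole is living and takes 1/12.
Adaeze predeceased; the 1/4 allotted to Adaeze's branch passes to Adaeze's issue by representation.
The 1/4 is divided into 2 equal shares of 1/8 among Ifeoma, Gbenga.
Ifeoma is living and takes 1/8.
Gbenga is living and takes 1/8.
Chidinma is living and takes 1/4.

Abiodun 1/8; Bankole 1/12; Chidinma 1/4; Gbenga 1/8; Ifeoma 1/8; Morounke 1/12; Temitope 1/12; Zainab 1/8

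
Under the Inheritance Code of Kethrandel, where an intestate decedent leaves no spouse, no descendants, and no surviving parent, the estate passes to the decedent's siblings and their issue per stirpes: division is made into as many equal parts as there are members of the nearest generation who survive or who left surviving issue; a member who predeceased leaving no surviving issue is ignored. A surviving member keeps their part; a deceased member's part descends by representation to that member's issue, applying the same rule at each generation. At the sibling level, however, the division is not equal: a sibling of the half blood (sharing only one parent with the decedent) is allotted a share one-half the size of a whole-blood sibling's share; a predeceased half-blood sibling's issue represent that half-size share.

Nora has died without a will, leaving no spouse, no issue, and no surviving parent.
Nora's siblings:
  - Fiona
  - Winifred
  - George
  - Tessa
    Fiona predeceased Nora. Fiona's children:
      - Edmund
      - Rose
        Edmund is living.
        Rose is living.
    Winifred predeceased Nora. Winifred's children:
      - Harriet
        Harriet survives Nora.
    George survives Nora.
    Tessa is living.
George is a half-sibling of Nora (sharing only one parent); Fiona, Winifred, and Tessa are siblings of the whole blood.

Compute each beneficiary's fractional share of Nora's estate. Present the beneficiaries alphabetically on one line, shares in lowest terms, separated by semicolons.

No spouse, descendants, or parent survives, so the estate passes to Nora's siblings per stirpes.
Half-blood siblings count for one-half the weight of whole-blood siblings at the initial division.
Dividing 1 in proportion to weights (total weight 7/2): Fiona (weight 1) → 2/7; Winifred (weight 1) → 2/7; George (weight 1/2) → 1/7; Tessa (weight 1) → 2/7.
Fiona predeceased; the 2/7 allotted to Fiona's branch passes to Fiona's issue by representation.
The 2/7 is divided into 2 equal shares of 1/7 among Edmund, Rose.
Edmund is living and takes 1/7.
Rose is living and takes 1/7.
Winifred predeceased; the 2/7 allotted to Winifred's branch passes to Winifred's issue by representation.
Harriet is the sole taker at this level and receives the full 2/7.
George is living and takes 1/7.
Tessa is living and takes 2/7.

Edmund 1/7; George 1/7; Harriet 2/7; Rose 1/7; Tessa 2/7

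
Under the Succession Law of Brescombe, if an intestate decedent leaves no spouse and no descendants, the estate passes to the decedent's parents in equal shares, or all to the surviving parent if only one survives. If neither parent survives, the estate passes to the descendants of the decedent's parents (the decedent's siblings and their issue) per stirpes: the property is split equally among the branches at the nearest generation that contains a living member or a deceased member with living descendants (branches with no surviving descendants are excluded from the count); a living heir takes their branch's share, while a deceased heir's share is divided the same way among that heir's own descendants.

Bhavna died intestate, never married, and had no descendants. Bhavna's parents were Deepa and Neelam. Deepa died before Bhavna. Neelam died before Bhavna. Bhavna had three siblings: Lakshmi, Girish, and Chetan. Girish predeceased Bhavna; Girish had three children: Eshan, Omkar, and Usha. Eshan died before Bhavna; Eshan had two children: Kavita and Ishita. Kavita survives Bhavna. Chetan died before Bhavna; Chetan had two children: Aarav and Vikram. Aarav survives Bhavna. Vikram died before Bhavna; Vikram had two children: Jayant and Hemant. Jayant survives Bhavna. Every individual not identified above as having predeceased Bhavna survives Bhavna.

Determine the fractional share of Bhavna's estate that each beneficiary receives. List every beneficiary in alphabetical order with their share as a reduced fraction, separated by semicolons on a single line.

Neither parent survives and there are no descendants, so the estate passes to Bhavna's siblings and their issue per stirpes.
The estate is divided into 3 equal shares of 1/3 among Lakshmi, Girish, Chetan.
Lakshmi is living and takes 1/3.
Girish predeceased; the 1/3 allotted to Girish's branch passes to Girish's issue by representation.
The 1/3 is divided into 3 equal shares of 1/9 among Eshan, Omkar, Usha.
Eshan predeceased; the 1/9 allotted to Eshan's branch passes to Eshan's issue by representation.
The 1/9 is divided into 2 equal shares of 1/18 among Kavita, Ishita.
Kavita is living and takes 1/18.
Ishita is living and takes 1/18.
Omkar is living and takes 1/9.
Usha is living and takes 1/9.
Chetan predeceased; the 1/3 allotted to Chetan's branch passes to Chetan's issue by representation.
The 1/3 is divided into 2 equal shares of 1/6 among Aarav, Vikram.
Aarav is living and takes 1/6.
Vikram predeceased; the 1/6 allotted to Vikram's branch passes to Vikram's issue by representation.
The 1/6 is divided into 2 equal shares of 1/12 among Jayant, Hemant.
Jayant is living and takes 1/12.
Hemant is living and takes 1/12.

Aarav 1/6; Hemant 1/12; Ishita 1/18; Jayant 1/12; Kavita 1/18; Lakshmi 1/3; Omkar 1/9; Usha 1/9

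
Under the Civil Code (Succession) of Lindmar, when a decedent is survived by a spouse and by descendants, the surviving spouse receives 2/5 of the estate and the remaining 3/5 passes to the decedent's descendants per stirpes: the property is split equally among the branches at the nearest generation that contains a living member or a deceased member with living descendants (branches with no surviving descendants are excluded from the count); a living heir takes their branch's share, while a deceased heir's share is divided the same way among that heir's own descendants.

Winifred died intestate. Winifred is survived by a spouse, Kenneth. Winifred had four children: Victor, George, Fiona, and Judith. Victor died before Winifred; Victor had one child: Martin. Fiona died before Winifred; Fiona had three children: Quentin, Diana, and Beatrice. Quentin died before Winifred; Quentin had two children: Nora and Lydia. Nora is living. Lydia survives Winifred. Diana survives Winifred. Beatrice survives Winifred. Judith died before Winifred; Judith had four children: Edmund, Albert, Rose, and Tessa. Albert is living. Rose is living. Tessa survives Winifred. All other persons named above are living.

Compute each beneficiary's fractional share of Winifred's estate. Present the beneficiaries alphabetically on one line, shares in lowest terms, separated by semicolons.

Kenneth, as surviving spouse, takes 2/5.
The remaining 3/5 passes to Winifred's descendants per stirpes.
The 3/5 is divided into 4 equal shares of 3/20 among Victor, George, Fiona, Judith.
Victor predeceased; the 3/20 allotted to Victor's branch passes to Victor's issue by representation.
Martin is the sole taker at this level and receives the full 3/20.
George is living and takes 3/20.
Fiona predeceased; the 3/20 allotted to Fiona's branch passes to Fiona's issue by representation.
The 3/20 is divided into 3 equal shares of 1/20 among Quentin, Diana, Beatrice.
Quentin predeceased; the 1/20 allotted to Quentin's branch passes to Quentin's issue by representation.
The 1/20 is divided into 2 equal shares of 1/40 among Nora, Lydia.
Nora is living and takes 1/40.
Lydia is living and takes 1/40.
Diana is living and takes 1/20.
Beatrice is living and takes 1/20.
Judith predeceased; the 3/20 allotted to Judith's branch passes to Judith's issue by representation.
The 3/20 is divided into 4 equal shares of 3/80 among Edmund, Albert, Rose, Tessa.
Edmund is living and takes 3/80.
Albert is living and takes 3/80.
Rose is living and takes 3/80.
Tessa is living and takes 3/80.

Albert 3/80; Beatrice 1/20; Diana 1/20; Edmund 3/80; George 3/20; Kenneth 2/5; Lydia 1/40; Martin 3/20; Nora 1/40; Rose 3/80; Tessa 3/80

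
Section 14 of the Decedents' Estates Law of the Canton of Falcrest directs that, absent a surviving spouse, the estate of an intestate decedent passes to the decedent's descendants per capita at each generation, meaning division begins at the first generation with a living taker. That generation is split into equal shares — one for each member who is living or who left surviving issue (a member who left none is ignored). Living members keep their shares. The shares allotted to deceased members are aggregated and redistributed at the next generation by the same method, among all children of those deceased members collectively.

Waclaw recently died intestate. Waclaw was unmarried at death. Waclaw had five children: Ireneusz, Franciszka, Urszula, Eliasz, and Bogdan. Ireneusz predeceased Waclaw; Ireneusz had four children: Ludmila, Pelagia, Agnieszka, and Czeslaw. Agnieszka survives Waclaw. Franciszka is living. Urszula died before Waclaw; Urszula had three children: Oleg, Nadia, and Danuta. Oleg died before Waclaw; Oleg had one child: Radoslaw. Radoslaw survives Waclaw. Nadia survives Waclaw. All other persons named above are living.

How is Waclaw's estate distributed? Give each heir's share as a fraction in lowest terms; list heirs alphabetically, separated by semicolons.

Agnieszka 2/35; Bogdan 1/5; Czeslaw 2/35; Danuta 2/35; Eliasz 1/5; Franciszka 1/5; Ludmila 2/35; Nadia 2/35; Pelagia 2/35; Radoslaw 2/35

There is no surviving spouse, so the entire estate passes to Waclaw's descendants per capita at each generation.
At generation 1 (Ireneusz, Franciszka, Urszula, Eliasz, Bogdan) there are 5 shares of (1)/5 = 1/5 each.
Living: Franciszka, Eliasz, and Bogdan — each takes 1/5.
Deceased: Ireneusz and Urszula. Their combined 2/5 is pooled and carried to generation 2.
At generation 2 (Ludmila, Pelagia, Agnieszka, Czeslaw, Oleg, Nadia, Danuta) there are 7 shares of (2/5)/7 = 2/35 each.
Living: Ludmila, Pelagia, Agnieszka, Czeslaw, Nadia, and Danuta — each takes 2/35.
Deceased: Oleg. That 2/35 share is carried to generation 3.
At generation 3 (Radoslaw) there are 1 shares of (2/35)/1 = 2/35 each.
Living: Radoslaw — each takes 2/35.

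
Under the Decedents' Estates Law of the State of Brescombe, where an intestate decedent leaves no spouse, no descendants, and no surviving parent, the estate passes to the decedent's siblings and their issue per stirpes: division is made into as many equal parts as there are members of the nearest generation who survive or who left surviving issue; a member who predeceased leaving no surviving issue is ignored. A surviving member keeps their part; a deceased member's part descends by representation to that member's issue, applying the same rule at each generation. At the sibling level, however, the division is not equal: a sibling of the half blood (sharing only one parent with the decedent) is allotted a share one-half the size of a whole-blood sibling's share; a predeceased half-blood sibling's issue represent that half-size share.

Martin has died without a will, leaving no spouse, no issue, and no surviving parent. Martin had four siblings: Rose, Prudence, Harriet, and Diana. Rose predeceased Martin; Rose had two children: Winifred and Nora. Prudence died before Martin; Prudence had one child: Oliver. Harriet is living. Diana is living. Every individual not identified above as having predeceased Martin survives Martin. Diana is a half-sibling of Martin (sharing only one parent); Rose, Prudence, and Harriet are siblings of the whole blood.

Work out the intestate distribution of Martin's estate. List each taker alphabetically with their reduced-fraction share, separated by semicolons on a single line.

No spouse, descendants, or parent survives, so the estate passes to Martin's siblings per stirpes.
Half-blood siblings count for one-half the weight of whole-blood siblings at the initial division.
Dividing 1 in proportion to weights (total weight 7/2): Rose (weight 1) → 2/7; Prudence (weight 1) → 2/7; Harriet (weight 1) → 2/7; Diana (weight 1/2) → 1/7.
Rose predeceased; the 2/7 allotted to Rose's branch passes to Rose's issue by representation.
The 2/7 is divided into 2 equal shares of 1/7 among Winifred, Nora.
Winifred is living and takes 1/7.
Nora is living and takes 1/7.
Prudence predeceased; the 2/7 allotted to Prudence's branch passes to Prudence's issue by representation.
Oliver is the sole taker at this level and receives the full 2/7.
Harriet is living and takes 2/7.
Diana is living and takes 1/7.

Diana 1/7; Harriet 2/7; Nora 1/7; Oliver 2/7; Winifred 1/7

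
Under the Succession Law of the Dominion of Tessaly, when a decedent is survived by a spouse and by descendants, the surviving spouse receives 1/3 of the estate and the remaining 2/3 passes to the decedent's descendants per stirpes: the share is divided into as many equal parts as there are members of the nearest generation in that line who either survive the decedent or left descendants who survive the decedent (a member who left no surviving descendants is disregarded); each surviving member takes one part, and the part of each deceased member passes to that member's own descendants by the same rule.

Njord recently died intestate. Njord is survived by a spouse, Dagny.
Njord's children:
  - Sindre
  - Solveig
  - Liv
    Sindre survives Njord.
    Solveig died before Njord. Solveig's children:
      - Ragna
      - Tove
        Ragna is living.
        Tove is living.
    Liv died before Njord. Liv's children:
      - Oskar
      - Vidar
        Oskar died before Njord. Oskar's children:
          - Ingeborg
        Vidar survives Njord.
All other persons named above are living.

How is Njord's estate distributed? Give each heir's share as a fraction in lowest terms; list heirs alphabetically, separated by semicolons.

Dagny, as surviving spouse, takes 1/3.
The remaining 2/3 passes to Njord's descendants per stirpes.
The 2/3 is divided into 3 equal shares of 2/9 among Sindre, Solveig, Liv.
Sindre is living and takes 2/9.
Solveig predeceased; the 2/9 allotted to Solveig's branch passes to Solveig's issue by representation.
The 2/9 is divided into 2 equal shares of 1/9 among Ragna, Tove.
Ragna is living and takes 1/9.
Tove is living and takes 1/9.
Liv predeceased; the 2/9 allotted to Liv's branch passes to Liv's issue by representation.
The 2/9 is divided into 2 equal shares of 1/9 among Oskar, Vidar.
Oskar predeceased; the 1/9 allotted to Oskar's branch passes to Oskar's issue by representation.
Ingeborg is the sole taker at this level and receives the full 1/9.
Vidar is living and takes 1/9.

Dagny 1/3; Ingeborg 1/9; Ragna 1/9; Sindre 2/9; Tove 1/9; Vidar 1/9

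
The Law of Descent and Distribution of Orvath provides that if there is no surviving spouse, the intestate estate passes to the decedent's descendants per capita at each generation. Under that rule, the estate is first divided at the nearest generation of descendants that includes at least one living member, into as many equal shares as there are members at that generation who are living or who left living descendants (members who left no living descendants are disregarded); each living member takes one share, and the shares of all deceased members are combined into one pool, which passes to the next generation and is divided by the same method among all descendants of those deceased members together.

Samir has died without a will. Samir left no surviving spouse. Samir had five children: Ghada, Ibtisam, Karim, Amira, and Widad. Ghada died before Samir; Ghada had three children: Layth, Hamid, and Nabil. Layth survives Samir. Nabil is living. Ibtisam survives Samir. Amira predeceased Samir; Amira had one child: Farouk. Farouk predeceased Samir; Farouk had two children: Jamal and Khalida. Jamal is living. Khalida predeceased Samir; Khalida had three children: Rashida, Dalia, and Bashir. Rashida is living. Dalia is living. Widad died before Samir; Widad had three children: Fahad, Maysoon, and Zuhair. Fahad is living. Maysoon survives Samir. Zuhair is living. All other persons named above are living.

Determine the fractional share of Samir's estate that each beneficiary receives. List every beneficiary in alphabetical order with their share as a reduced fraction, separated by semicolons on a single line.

Bashir 1/70; Dalia 1/70; Fahad 3/35; Hamid 3/35; Ibtisam 1/5; Jamal 3/70; Karim 1/5; Layth 3/35; Maysoon 3/35; Nabil 3/35; Rashida 1/70; Zuhair 3/35

There is no surviving spouse, so the entire estate passes to Samir's descendants per capita at each generation.
At generation 1 (Ghada, Ibtisam, Karim, Amira, Widad) there are 5 shares of (1)/5 = 1/5 each.
Living: Ibtisam and Karim — each takes 1/5.
Deceased: Ghada, Amira, and Widad. Their combined 3/5 is pooled and carried to generation 2.
At generation 2 (Layth, Hamid, Nabil, Farouk, Fahad, Maysoon, Zuhair) there are 7 shares of (3/5)/7 = 3/35 each.
Living: Layth, Hamid, Nabil, Fahad, Maysoon, and Zuhair — each takes 3/35.
Deceased: Farouk. That 3/35 share is carried to generation 3.
At generation 3 (Jamal, Khalida) there are 2 shares of (3/35)/2 = 3/70 each.
Living: Jamal — each takes 3/70.
Deceased: Khalida. That 3/70 share is carried to generation 4.
At generation 4 (Rashida, Dalia, Bashir) there are 3 shares of (3/70)/3 = 1/70 each.
Living: Rashida, Dalia, and Bashir — each takes 1/70.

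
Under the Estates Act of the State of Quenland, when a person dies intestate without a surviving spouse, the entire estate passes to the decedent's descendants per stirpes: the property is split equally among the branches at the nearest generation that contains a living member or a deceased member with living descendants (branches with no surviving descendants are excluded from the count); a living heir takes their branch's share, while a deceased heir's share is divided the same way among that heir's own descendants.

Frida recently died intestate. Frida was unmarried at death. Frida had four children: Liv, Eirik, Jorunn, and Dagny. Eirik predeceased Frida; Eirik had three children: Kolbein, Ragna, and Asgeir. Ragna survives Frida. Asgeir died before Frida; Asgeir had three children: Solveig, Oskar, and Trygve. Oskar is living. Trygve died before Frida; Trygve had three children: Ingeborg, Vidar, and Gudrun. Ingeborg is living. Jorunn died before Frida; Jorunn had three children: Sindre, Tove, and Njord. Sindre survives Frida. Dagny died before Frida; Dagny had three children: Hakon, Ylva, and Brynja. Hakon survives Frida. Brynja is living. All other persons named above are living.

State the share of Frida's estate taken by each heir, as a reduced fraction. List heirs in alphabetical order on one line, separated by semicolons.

There is no surviving spouse, so the entire estate passes to Frida's descendants per stirpes.
The estate is divided into 4 equal shares of 1/4 among Liv, Eirik, Jorunn, Dagny.
Liv is living and takes 1/4.
Eirik predeceased; the 1/4 allotted to Eirik's branch passes to Eirik's issue by representation.
The 1/4 is divided into 3 equal shares of 1/12 among Kolbein, Ragna, Asgeir.
Kolbein is living and takes 1/12.
Ragna is living and takes 1/12.
Asgeir predeceased; the 1/12 allotted to Asgeir's branch passes to Asgeir's issue by representation.
The 1/12 is divided into 3 equal shares of 1/36 among Solveig, Oskar, Trygve.
Solveig is living and takes 1/36.
Oskar is living and takes 1/36.
Trygve predeceased; the 1/36 allotted to Trygve's branch passes to Trygve's issue by representation.
The 1/36 is divided into 3 equal shares of 1/108 among Ingeborg, Vidar, Gudrun.
Ingeborg is living and takes 1/108.
Vidar is living and takes 1/108.
Gudrun is living and takes 1/108.
Jorunn predeceased; the 1/4 allotted to Jorunn's branch passes to Jorunn's issue by representation.
The 1/4 is divided into 3 equal shares of 1/12 among Sindre, Tove, Njord.
Sindre is living and takes 1/12.
Tove is living and takes 1/12.
Njord is living and takes 1/12.
Dagny predeceased; the 1/4 allotted to Dagny's branch passes to Dagny's issue by representation.
The 1/4 is divided into 3 equal shares of 1/12 among Hakon, Ylva, Brynja.
Hakon is living and takes 1/12.
Ylva is living and takes 1/12.
Brynja is living and takes 1/12.

Brynja 1/12; Gudrun 1/108; Hakon 1/12; Ingeborg 1/108; Kolbein 1/12; Liv 1/4; Njord 1/12; Oskar 1/36; Ragna 1/12; Sindre 1/12; Solveig 1/36; Tove 1/12; Vidar 1/108; Ylva 1/12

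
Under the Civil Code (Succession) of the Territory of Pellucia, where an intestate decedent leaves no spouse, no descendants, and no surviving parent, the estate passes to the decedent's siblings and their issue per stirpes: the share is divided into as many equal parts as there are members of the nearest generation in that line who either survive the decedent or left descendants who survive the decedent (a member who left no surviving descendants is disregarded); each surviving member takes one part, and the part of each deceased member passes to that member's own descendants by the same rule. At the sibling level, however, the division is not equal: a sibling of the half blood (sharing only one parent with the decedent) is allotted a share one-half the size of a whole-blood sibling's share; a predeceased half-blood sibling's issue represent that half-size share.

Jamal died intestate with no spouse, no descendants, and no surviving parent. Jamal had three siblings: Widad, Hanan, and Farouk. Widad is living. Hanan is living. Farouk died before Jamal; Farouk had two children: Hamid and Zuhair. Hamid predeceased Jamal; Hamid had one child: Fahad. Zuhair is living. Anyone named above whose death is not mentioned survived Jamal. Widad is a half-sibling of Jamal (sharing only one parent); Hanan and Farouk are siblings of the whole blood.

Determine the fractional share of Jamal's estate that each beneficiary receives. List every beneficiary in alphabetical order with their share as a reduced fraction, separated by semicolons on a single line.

Fahad 1/5; Hanan 2/5; Widad 1/5; Zuhair 1/5

No spouse, descendants, or parent survives, so the estate passes to Jamal's siblings per stirpes.
Half-blood siblings count for one-half the weight of whole-blood siblings at the initial division.
Dividing 1 in proportion to weights (total weight 5/2): Widad (weight 1/2) → 1/5; Hanan (weight 1) → 2/5; Farouk (weight 1) → 2/5.
Widad is living and takes 1/5.
Hanan is living and takes 2/5.
Farouk predeceased; the 2/5 allotted to Farouk's branch passes to Farouk's issue by representation.
The 2/5 is divided into 2 equal shares of 1/5 among Hamid, Zuhair.
Hamid predeceased; the 1/5 allotted to Hamid's branch passes to Hamid's issue by representation.
Fahad is the sole taker at this level and receives the full 1/5.
Zuhair is living and takes 1/5.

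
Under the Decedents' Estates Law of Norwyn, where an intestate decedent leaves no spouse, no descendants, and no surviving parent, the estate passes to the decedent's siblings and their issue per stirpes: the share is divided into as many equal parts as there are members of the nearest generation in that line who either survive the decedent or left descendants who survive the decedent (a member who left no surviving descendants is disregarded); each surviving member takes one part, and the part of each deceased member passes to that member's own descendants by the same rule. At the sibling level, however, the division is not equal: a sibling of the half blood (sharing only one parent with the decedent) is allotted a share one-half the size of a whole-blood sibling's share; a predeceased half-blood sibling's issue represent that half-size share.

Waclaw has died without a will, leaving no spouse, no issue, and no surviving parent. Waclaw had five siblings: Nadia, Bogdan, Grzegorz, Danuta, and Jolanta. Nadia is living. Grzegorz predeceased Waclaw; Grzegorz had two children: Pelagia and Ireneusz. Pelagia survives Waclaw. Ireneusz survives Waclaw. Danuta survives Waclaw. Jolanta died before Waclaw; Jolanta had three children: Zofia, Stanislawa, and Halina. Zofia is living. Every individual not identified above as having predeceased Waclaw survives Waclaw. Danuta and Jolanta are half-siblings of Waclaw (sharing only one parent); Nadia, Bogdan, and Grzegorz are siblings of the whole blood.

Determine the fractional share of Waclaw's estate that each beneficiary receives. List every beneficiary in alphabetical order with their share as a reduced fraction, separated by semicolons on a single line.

No spouse, descendants, or parent survives, so the estate passes to Waclaw's siblings per stirpes.
Half-blood siblings count for one-half the weight of whole-blood siblings at the initial division.
Dividing 1 in proportion to weights (total weight 4): Nadia (weight 1) → 1/4; Bogdan (weight 1) → 1/4; Grzegorz (weight 1) → 1/4; Danuta (weight 1/2) → 1/8; Jolanta (weight 1/2) → 1/8.
Nadia is living and takes 1/4.
Bogdan is living and takes 1/4.
Grzegorz predeceased; the 1/4 allotted to Grzegorz's branch passes to Grzegorz's issue by representation.
The 1/4 is divided into 2 equal shares of 1/8 among Pelagia, Ireneusz.
Pelagia is living and takes 1/8.
Ireneusz is living and takes 1/8.
Danuta is living and takes 1/8.
Jolanta predeceased; the 1/8 allotted to Jolanta's branch passes to Jolanta's issue by representation.
The 1/8 is divided into 3 equal shares of 1/24 among Zofia, Stanislawa, Halina.
Zofia is living and takes 1/24.
Stanislawa is living and takes 1/24.
Halina is living and takes 1/24.

Bogdan 1/4; Danuta 1/8; Halina 1/24; Ireneusz 1/8; Nadia 1/4; Pelagia 1/8; Stanislawa 1/24; Zofia 1/24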